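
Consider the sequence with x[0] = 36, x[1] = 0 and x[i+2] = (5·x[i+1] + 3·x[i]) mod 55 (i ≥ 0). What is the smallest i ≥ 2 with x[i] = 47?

30

x[0] = 36; x[1] = 0; x[2] = 53; x[3] = 45; x[4] = 54; x[5] = 20; x[6] = 42; x[7] = 50; x[8] = 46; x[9] = 50; x[10] = 3; x[11] = 0; x[12] = 9; x[13] = 45; x[14] = 32; x[15] = 20; x[16] = 31; x[17] = 50; x[18] = 13; x[19] = 50; x[20] = 14; x[21] = 0; x[22] = 42; x[23] = 45; x[24] = 21; x[25] = 20; x[26] = 53; x[27] = 50; x[28] = 24; x[29] = 50; x[30] = 47; x[31] = 0; x[32] = 31; x[33] = 45; x[34] = 43; x[35] = 20; x[36] = 9; x[37] = 50; x[38] = 2; x[39] = 50; x[40] = 36; x[41] = 0.
The sequence repeats with period 40.
The value 47 first appears (with i ≥ 2) at x[30].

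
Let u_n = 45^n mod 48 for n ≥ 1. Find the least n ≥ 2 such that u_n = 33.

Computing terms: u_1 = 45,  u_2 = 9,  u_3 = 21,  u_4 = 33,  u_5 = 45.
Since u_5 = u_1 = 45, the sequence is periodic with period 4.
The value 33 first appears (with n ≥ 2) at u_4.

4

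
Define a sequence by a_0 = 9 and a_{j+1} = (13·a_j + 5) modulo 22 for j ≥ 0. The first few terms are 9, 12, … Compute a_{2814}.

21

Listing terms: a_0 = 9; a_1 = 12; a_2 = 7; a_3 = 8; a_4 = 21; a_5 = 14; a_6 = 11; a_7 = 16; a_8 = 15; a_9 = 2; a_{10} = 9.
Since a_{10} = a_0 = 9, the sequence is periodic with period 10.
(2814 - 0) mod 10 = 4, so a_{2814} = a_4 = 21.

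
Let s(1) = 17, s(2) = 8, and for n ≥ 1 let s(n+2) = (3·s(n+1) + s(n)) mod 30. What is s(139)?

We have s(1) = 17,  s(2) = 8,  s(3) = 11,  s(4) = 11,  s(5) = 14,  s(6) = 23,  s(7) = 23,  s(8) = 2,  s(9) = 29,  s(10) = 29,  s(11) = 26,  s(12) = 17,  s(13) = 17,  s(14) = 8.
The sequence repeats with period 12.
(139 - 1) mod 12 = 6, so s(139) = s(7) = 23.

23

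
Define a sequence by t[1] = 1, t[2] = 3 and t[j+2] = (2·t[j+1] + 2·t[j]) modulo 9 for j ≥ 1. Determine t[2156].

6

Listing terms: t[1] = 1,  t[2] = 3,  t[3] = 8,  t[4] = 4,  t[5] = 6,  t[6] = 2,  t[7] = 7,  t[8] = 0,  t[9] = 5,  t[10] = 1,  t[11] = 3.
Since (t[10], t[11]) = (t[1], t[2]) = (1, 3) (two consecutive terms determine the rest), the sequence is periodic with period 9.
So t[2156] = t[1 + ((2156-1) mod 9)] = t[5] = 6.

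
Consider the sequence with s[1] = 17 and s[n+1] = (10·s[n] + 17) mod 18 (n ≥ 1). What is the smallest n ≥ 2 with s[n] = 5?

Listing terms: s[1] = 17; s[2] = 7; s[3] = 15; s[4] = 5; s[5] = 13; s[6] = 3; s[7] = 11; s[8] = 1; s[9] = 9; s[10] = 17.
The sequence repeats with period 9.
The value 5 first appears (with n ≥ 2) at s[4].

4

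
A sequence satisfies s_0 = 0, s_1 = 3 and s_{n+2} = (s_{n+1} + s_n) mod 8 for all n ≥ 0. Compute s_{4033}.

3

Listing terms: s_0 = 0; s_1 = 3; s_2 = 3; s_3 = 6; s_4 = 1; s_5 = 7; s_6 = 0; s_7 = 7; s_8 = 7; s_9 = 6; s_{10} = 5; s_{11} = 3; s_{12} = 0; s_{13} = 3.
Since (s_{12}, s_{13}) = (s_0, s_1) = (0, 3) (two consecutive terms determine the rest), the sequence is periodic with period 12.
So s_{4033} = s_{0 + ((4033-0) mod 12)} = s_1 = 3.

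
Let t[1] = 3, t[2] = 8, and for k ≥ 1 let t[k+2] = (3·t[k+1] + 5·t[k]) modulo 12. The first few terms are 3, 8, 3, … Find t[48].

Listing terms: t[1] = 3,  t[2] = 8,  t[3] = 3,  t[4] = 1,  t[5] = 6,  t[6] = 11,  t[7] = 3,  t[8] = 4,  t[9] = 3,  t[10] = 5,  t[11] = 6,  t[12] = 7,  t[13] = 3,  t[14] = 8.
Since (t[13], t[14]) = (t[1], t[2]) = (3, 8) (two consecutive terms determine the rest), the sequence is periodic with period 12.
So t[48] = t[1 + ((48-1) mod 12)] = t[12] = 7.

7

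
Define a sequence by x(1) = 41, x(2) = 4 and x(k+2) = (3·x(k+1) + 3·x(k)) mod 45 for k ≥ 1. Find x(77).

36

x(1) = 41, x(2) = 4, x(3) = 0, x(4) = 12, x(5) = 36, x(6) = 9, x(7) = 0, x(8) = 27, x(9) = 36, x(10) = 9.
Since (x(9), x(10)) = (x(5), x(6)) = (36, 9) (two consecutive terms determine the rest), the sequence is eventually periodic: after a pre-period of length 4 it cycles with period 4.
For k ≥ 5, x(k) depends only on (k - 5) mod 4. (77 - 5) mod 4 = 0, so x(77) = x(5) = 36.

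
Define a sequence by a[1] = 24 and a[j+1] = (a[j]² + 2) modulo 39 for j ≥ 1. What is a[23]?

a[1] = 24,  a[2] = 32,  a[3] = 12,  a[4] = 29,  a[5] = 24.
The sequence repeats with period 4.
(23 - 1) mod 4 = 2, so a[23] = a[3] = 12.

12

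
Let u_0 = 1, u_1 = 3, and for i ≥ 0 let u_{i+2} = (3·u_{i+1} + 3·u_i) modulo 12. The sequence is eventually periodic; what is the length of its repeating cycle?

u_0 = 1,  u_1 = 3,  u_2 = 0,  u_3 = 9,  u_4 = 3,  u_5 = 0.
Since (u_4, u_5) = (u_1, u_2) = (3, 0) (two consecutive terms determine the rest), the sequence is eventually periodic: after a pre-period of length 1 it cycles with period 3.

3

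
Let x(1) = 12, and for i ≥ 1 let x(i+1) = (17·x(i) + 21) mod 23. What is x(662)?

Listing terms: x(1) = 12; x(2) = 18; x(3) = 5; x(4) = 14; x(5) = 6; x(6) = 8; x(7) = 19; x(8) = 22; x(9) = 4; x(10) = 20; x(11) = 16; x(12) = 17; x(13) = 11; x(14) = 1; x(15) = 15; x(16) = 0; x(17) = 21; x(18) = 10; x(19) = 7; x(20) = 2; x(21) = 9; x(22) = 13; x(23) = 12.
Since x(23) = x(1) = 12, the sequence is periodic with period 22.
So x(662) = x(1 + ((662-1) mod 22)) = x(2) = 18.

18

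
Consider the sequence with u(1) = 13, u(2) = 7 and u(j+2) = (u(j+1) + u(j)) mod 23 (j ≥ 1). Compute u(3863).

u(1) = 13, u(2) = 7, u(3) = 20, u(4) = 4, u(5) = 1, u(6) = 5, u(7) = 6, u(8) = 11, u(9) = 17, u(10) = 5, u(11) = 22, u(12) = 4, u(13) = 3, u(14) = 7, u(15) = 10, u(16) = 17, u(17) = 4, u(18) = 21, u(19) = 2, u(20) = 0, u(21) = 2, u(22) = 2, u(23) = 4, u(24) = 6, u(25) = 10, u(26) = 16, u(27) = 3, u(28) = 19, u(29) = 22, u(30) = 18, u(31) = 17, u(32) = 12, u(33) = 6, u(34) = 18, u(35) = 1, u(36) = 19, u(37) = 20, u(38) = 16, u(39) = 13, u(40) = 6, u(41) = 19, u(42) = 2, u(43) = 21, u(44) = 0, u(45) = 21, u(46) = 21, u(47) = 19, u(48) = 17, u(49) = 13, u(50) = 7.
Since (u(49), u(50)) = (u(1), u(2)) = (13, 7) (two consecutive terms determine the rest), the sequence is periodic with period 48.
(3863 - 1) mod 48 = 22, so u(3863) = u(23) = 4.

4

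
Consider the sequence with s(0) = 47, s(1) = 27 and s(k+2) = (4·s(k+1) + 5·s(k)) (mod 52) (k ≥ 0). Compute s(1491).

51

s(0) = 47, s(1) = 27, s(2) = 31, s(3) = 51, s(4) = 47, s(5) = 27.
The sequence repeats with period 4.
(1491 - 0) mod 4 = 3, so s(1491) = s(3) = 51.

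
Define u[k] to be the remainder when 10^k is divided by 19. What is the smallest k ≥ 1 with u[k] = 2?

17

u[0] = 1, u[1] = 10, u[2] = 5, u[3] = 12, u[4] = 6, u[5] = 3, u[6] = 11, u[7] = 15, u[8] = 17, u[9] = 18, u[10] = 9, u[11] = 14, u[12] = 7, u[13] = 13, u[14] = 16, u[15] = 8, u[16] = 4, u[17] = 2, u[18] = 1.
Since u[18] = u[0] = 1, the sequence is periodic with period 18.
The value 2 first appears (with k ≥ 1) at u[17].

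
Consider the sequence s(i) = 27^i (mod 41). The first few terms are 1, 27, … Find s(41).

27

Listing terms: s(0) = 1; s(1) = 27; s(2) = 32; s(3) = 3; s(4) = 40; s(5) = 14; s(6) = 9; s(7) = 38; s(8) = 1.
The sequence repeats with period 8.
(41 - 0) mod 8 = 1, so s(41) = s(1) = 27.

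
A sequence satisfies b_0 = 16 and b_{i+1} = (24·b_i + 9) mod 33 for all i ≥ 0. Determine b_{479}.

Computing terms: b_0 = 16,  b_1 = 30,  b_2 = 3,  b_3 = 15,  b_4 = 6,  b_5 = 21,  b_6 = 18,  b_7 = 12,  b_8 = 0,  b_9 = 9,  b_{10} = 27,  b_{11} = 30.
Since b_{11} = b_1 = 30, the sequence is eventually periodic: after a pre-period of length 1 it cycles with period 10.
For i ≥ 1, b_i depends only on (i - 1) mod 10. (479 - 1) mod 10 = 8, so b_{479} = b_9 = 9.

9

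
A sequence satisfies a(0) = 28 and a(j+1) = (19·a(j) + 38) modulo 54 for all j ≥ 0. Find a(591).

Listing terms: a(0) = 28, a(1) = 30, a(2) = 14, a(3) = 34, a(4) = 36, a(5) = 20, a(6) = 40, a(7) = 42, a(8) = 26, a(9) = 46, a(10) = 48, a(11) = 32, a(12) = 52, a(13) = 0, a(14) = 38, a(15) = 4, a(16) = 6, a(17) = 44, a(18) = 10, a(19) = 12, a(20) = 50, a(21) = 16, a(22) = 18, a(23) = 2, a(24) = 22, a(25) = 24, a(26) = 8, a(27) = 28.
The sequence repeats with period 27.
So a(591) = a(0 + ((591-0) mod 27)) = a(24) = 22.

22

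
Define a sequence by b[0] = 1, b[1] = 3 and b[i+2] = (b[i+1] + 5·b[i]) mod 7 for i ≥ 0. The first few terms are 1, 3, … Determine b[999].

b[0] = 1; b[1] = 3; b[2] = 1; b[3] = 2; b[4] = 0; b[5] = 3; b[6] = 3; b[7] = 4; b[8] = 5; b[9] = 4; b[10] = 1; b[11] = 0; b[12] = 5; b[13] = 5; b[14] = 2; b[15] = 6; b[16] = 2; b[17] = 4; b[18] = 0; b[19] = 6; b[20] = 6; b[21] = 1; b[22] = 3.
Since (b[21], b[22]) = (b[0], b[1]) = (1, 3) (two consecutive terms determine the rest), the sequence is periodic with period 21.
(999 - 0) mod 21 = 12, so b[999] = b[12] = 5.

5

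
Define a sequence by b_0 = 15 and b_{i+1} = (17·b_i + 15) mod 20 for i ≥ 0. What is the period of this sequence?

Listing terms: b_0 = 15, b_1 = 10, b_2 = 5, b_3 = 0, b_4 = 15.
The sequence repeats with period 4.

4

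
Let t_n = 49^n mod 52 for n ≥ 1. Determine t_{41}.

Computing terms: t_1 = 49,  t_2 = 9,  t_3 = 25,  t_4 = 29,  t_5 = 17,  t_6 = 1,  t_7 = 49.
The sequence repeats with period 6.
(41 - 1) mod 6 = 4, so t_{41} = t_5 = 17.

17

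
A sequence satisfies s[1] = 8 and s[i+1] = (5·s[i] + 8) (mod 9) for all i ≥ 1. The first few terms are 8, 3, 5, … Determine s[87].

Computing terms: s[1] = 8, s[2] = 3, s[3] = 5, s[4] = 6, s[5] = 2, s[6] = 0, s[7] = 8.
Since s[7] = s[1] = 8, the sequence is periodic with period 6.
So s[87] = s[1 + ((87-1) mod 6)] = s[3] = 5.

5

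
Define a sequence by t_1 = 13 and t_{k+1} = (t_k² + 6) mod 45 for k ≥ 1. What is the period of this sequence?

Computing terms: t_1 = 13,  t_2 = 40,  t_3 = 31,  t_4 = 22,  t_5 = 40.
Since t_5 = t_2 = 40, the sequence is eventually periodic: after a pre-period of length 1 it cycles with period 3.

3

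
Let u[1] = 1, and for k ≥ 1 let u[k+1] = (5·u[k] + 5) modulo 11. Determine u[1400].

Computing terms: u[1] = 1, u[2] = 10, u[3] = 0, u[4] = 5, u[5] = 8, u[6] = 1.
Since u[6] = u[1] = 1, the sequence is periodic with period 5.
(1400 - 1) mod 5 = 4, so u[1400] = u[5] = 8.

8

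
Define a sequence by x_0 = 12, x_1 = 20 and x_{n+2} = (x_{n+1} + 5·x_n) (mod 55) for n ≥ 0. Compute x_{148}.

35

Listing terms: x_0 = 12; x_1 = 20; x_2 = 25; x_3 = 15; x_4 = 30; x_5 = 50; x_6 = 35; x_7 = 10; x_8 = 20; x_9 = 15; x_{10} = 5; x_{11} = 25; x_{12} = 50; x_{13} = 10; x_{14} = 40; x_{15} = 35; x_{16} = 15; x_{17} = 25; x_{18} = 45; x_{19} = 5; x_{20} = 10; x_{21} = 35; x_{22} = 30; x_{23} = 40; x_{24} = 25; x_{25} = 5; x_{26} = 20; x_{27} = 45; x_{28} = 35; x_{29} = 40; x_{30} = 50; x_{31} = 30; x_{32} = 5; x_{33} = 45; x_{34} = 15; x_{35} = 20; x_{36} = 40; x_{37} = 30; x_{38} = 10; x_{39} = 50; x_{40} = 45; x_{41} = 20; x_{42} = 25.
Since (x_{41}, x_{42}) = (x_1, x_2) = (20, 25) (two consecutive terms determine the rest), the sequence is eventually periodic: after a pre-period of length 1 it cycles with period 40.
For n ≥ 1, x_n depends only on (n - 1) mod 40. (148 - 1) mod 40 = 27, so x_{148} = x_{28} = 35.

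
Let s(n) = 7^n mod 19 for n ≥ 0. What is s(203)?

Computing terms: s(0) = 1; s(1) = 7; s(2) = 11; s(3) = 1.
The sequence repeats with period 3.
(203 - 0) mod 3 = 2, so s(203) = s(2) = 11.

11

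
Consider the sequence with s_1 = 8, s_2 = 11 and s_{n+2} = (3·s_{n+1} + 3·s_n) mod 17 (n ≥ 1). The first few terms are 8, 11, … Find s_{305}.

8

We have s_1 = 8; s_2 = 11; s_3 = 6; s_4 = 0; s_5 = 1; s_6 = 3; s_7 = 12; s_8 = 11; s_9 = 1; s_{10} = 2; s_{11} = 9; s_{12} = 16; s_{13} = 7; s_{14} = 1; s_{15} = 7; s_{16} = 7; s_{17} = 8; s_{18} = 11.
The sequence repeats with period 16.
(305 - 1) mod 16 = 0, so s_{305} = s_1 = 8.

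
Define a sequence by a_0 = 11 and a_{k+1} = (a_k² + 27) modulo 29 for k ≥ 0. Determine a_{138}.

18

We have a_0 = 11; a_1 = 3; a_2 = 7; a_3 = 18; a_4 = 3.
Since a_4 = a_1 = 3, the sequence is eventually periodic: after a pre-period of length 1 it cycles with period 3.
For k ≥ 1, a_k depends only on (k - 1) mod 3. (138 - 1) mod 3 = 2, so a_{138} = a_3 = 18.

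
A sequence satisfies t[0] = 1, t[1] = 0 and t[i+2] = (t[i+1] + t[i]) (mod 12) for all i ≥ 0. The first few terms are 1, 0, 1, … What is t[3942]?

5

Computing terms: t[0] = 1; t[1] = 0; t[2] = 1; t[3] = 1; t[4] = 2; t[5] = 3; t[6] = 5; t[7] = 8; t[8] = 1; t[9] = 9; t[10] = 10; t[11] = 7; t[12] = 5; t[13] = 0; t[14] = 5; t[15] = 5; t[16] = 10; t[17] = 3; t[18] = 1; t[19] = 4; t[20] = 5; t[21] = 9; t[22] = 2; t[23] = 11; t[24] = 1; t[25] = 0.
The sequence repeats with period 24.
So t[3942] = t[0 + ((3942-0) mod 24)] = t[6] = 5.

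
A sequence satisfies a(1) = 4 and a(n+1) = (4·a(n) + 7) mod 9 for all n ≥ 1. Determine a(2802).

We have a(1) = 4; a(2) = 5; a(3) = 0; a(4) = 7; a(5) = 8; a(6) = 3; a(7) = 1; a(8) = 2; a(9) = 6; a(10) = 4.
The sequence repeats with period 9.
So a(2802) = a(1 + ((2802-1) mod 9)) = a(3) = 0.

0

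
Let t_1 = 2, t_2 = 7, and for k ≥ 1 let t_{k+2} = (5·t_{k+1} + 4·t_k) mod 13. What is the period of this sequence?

We have t_1 = 2; t_2 = 7; t_3 = 4; t_4 = 9; t_5 = 9; t_6 = 3; t_7 = 12; t_8 = 7; t_9 = 5; t_{10} = 1; t_{11} = 12; t_{12} = 12; t_{13} = 4; t_{14} = 3; t_{15} = 5; t_{16} = 11; t_{17} = 10; t_{18} = 3; t_{19} = 3; t_{20} = 1; t_{21} = 4; t_{22} = 11; t_{23} = 6; t_{24} = 9; t_{25} = 4; t_{26} = 4; t_{27} = 10; t_{28} = 1; t_{29} = 6; t_{30} = 8; t_{31} = 12; t_{32} = 1; t_{33} = 1; t_{34} = 9; t_{35} = 10; t_{36} = 8; t_{37} = 2; t_{38} = 3; t_{39} = 10; t_{40} = 10; t_{41} = 12; t_{42} = 9; t_{43} = 2; t_{44} = 7.
The sequence repeats with period 42.

42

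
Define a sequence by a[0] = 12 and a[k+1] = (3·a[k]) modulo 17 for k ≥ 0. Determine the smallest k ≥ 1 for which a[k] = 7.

Listing terms: a[0] = 12,  a[1] = 2,  a[2] = 6,  a[3] = 1,  a[4] = 3,  a[5] = 9,  a[6] = 10,  a[7] = 13,  a[8] = 5,  a[9] = 15,  a[10] = 11,  a[11] = 16,  a[12] = 14,  a[13] = 8,  a[14] = 7,  a[15] = 4,  a[16] = 12.
The sequence repeats with period 16.
The value 7 first appears (with k ≥ 1) at a[14].

14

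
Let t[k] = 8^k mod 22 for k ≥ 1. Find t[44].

4

We have t[1] = 8; t[2] = 20; t[3] = 6; t[4] = 4; t[5] = 10; t[6] = 14; t[7] = 2; t[8] = 16; t[9] = 18; t[10] = 12; t[11] = 8.
Since t[11] = t[1] = 8, the sequence is periodic with period 10.
(44 - 1) mod 10 = 3, so t[44] = t[4] = 4.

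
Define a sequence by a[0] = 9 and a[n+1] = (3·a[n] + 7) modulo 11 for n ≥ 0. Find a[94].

8

Computing terms: a[0] = 9, a[1] = 1, a[2] = 10, a[3] = 4, a[4] = 8, a[5] = 9.
Since a[5] = a[0] = 9, the sequence is periodic with period 5.
(94 - 0) mod 5 = 4, so a[94] = a[4] = 8.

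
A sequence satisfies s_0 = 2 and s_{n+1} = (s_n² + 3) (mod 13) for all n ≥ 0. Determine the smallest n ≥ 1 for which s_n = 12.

Computing terms: s_0 = 2, s_1 = 7, s_2 = 0, s_3 = 3, s_4 = 12, s_5 = 4, s_6 = 6, s_7 = 0.
Since s_7 = s_2 = 0, the sequence is eventually periodic: after a pre-period of length 2 it cycles with period 5.
The value 12 first appears (with n ≥ 1) at s_4.

4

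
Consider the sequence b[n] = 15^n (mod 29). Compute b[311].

We have b[0] = 1; b[1] = 15; b[2] = 22; b[3] = 11; b[4] = 20; b[5] = 10; b[6] = 5; b[7] = 17; b[8] = 23; b[9] = 26; b[10] = 13; b[11] = 21; b[12] = 25; b[13] = 27; b[14] = 28; b[15] = 14; b[16] = 7; b[17] = 18; b[18] = 9; b[19] = 19; b[20] = 24; b[21] = 12; b[22] = 6; b[23] = 3; b[24] = 16; b[25] = 8; b[26] = 4; b[27] = 2; b[28] = 1.
The sequence repeats with period 28.
(311 - 0) mod 28 = 3, so b[311] = b[3] = 11.

11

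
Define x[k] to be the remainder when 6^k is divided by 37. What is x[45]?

6

Computing terms: x[1] = 6; x[2] = 36; x[3] = 31; x[4] = 1; x[5] = 6.
The sequence repeats with period 4.
So x[45] = x[1 + ((45-1) mod 4)] = x[1] = 6.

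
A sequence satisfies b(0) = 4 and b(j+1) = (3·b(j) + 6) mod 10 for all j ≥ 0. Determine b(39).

We have b(0) = 4; b(1) = 8; b(2) = 0; b(3) = 6; b(4) = 4.
Since b(4) = b(0) = 4, the sequence is periodic with period 4.
So b(39) = b(0 + ((39-0) mod 4)) = b(3) = 6.

6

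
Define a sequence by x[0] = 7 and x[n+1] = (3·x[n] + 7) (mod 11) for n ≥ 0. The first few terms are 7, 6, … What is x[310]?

7

We have x[0] = 7, x[1] = 6, x[2] = 3, x[3] = 5, x[4] = 0, x[5] = 7.
The sequence repeats with period 5.
So x[310] = x[0 + ((310-0) mod 5)] = x[0] = 7.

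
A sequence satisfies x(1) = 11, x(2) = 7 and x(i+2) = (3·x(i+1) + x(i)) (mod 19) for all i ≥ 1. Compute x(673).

3

Listing terms: x(1) = 11,  x(2) = 7,  x(3) = 13,  x(4) = 8,  x(5) = 18,  x(6) = 5,  x(7) = 14,  x(8) = 9,  x(9) = 3,  x(10) = 18,  x(11) = 0,  x(12) = 18,  x(13) = 16,  x(14) = 9,  x(15) = 5,  x(16) = 5,  x(17) = 1,  x(18) = 8,  x(19) = 6,  x(20) = 7,  x(21) = 8,  x(22) = 12,  x(23) = 6,  x(24) = 11,  x(25) = 1,  x(26) = 14,  x(27) = 5,  x(28) = 10,  x(29) = 16,  x(30) = 1,  x(31) = 0,  x(32) = 1,  x(33) = 3,  x(34) = 10,  x(35) = 14,  x(36) = 14,  x(37) = 18,  x(38) = 11,  x(39) = 13,  x(40) = 12,  x(41) = 11,  x(42) = 7.
The sequence repeats with period 40.
So x(673) = x(1 + ((673-1) mod 40)) = x(33) = 3.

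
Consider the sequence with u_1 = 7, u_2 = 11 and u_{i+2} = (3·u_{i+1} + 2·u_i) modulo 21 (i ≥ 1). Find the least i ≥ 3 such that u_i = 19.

Computing terms: u_1 = 7,  u_2 = 11,  u_3 = 5,  u_4 = 16,  u_5 = 16,  u_6 = 17,  u_7 = 20,  u_8 = 10,  u_9 = 7,  u_{10} = 20,  u_{11} = 11,  u_{12} = 10,  u_{13} = 10,  u_{14} = 8,  u_{15} = 2,  u_{16} = 1,  u_{17} = 7,  u_{18} = 2,  u_{19} = 20,  u_{20} = 1,  u_{21} = 1,  u_{22} = 5,  u_{23} = 17,  u_{24} = 19,  u_{25} = 7,  u_{26} = 17,  u_{27} = 2,  u_{28} = 19,  u_{29} = 19,  u_{30} = 11,  u_{31} = 8,  u_{32} = 4,  u_{33} = 7,  u_{34} = 8,  u_{35} = 17,  u_{36} = 4,  u_{37} = 4,  u_{38} = 20,  u_{39} = 5,  u_{40} = 13,  u_{41} = 7,  u_{42} = 5,  u_{43} = 8,  u_{44} = 13,  u_{45} = 13,  u_{46} = 2,  u_{47} = 11,  u_{48} = 16,  u_{49} = 7,  u_{50} = 11.
The sequence repeats with period 48.
The value 19 first appears (with i ≥ 3) at u_{24}.

24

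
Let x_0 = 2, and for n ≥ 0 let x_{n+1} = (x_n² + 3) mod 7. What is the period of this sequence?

We have x_0 = 2, x_1 = 0, x_2 = 3, x_3 = 5, x_4 = 0.
Since x_4 = x_1 = 0, the sequence is eventually periodic: after a pre-period of length 1 it cycles with period 3.

3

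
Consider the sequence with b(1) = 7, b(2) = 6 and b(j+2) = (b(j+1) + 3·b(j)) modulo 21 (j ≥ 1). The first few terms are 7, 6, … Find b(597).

Computing terms: b(1) = 7,  b(2) = 6,  b(3) = 6,  b(4) = 3,  b(5) = 0,  b(6) = 9,  b(7) = 9,  b(8) = 15,  b(9) = 0,  b(10) = 3,  b(11) = 3,  b(12) = 12,  b(13) = 0,  b(14) = 15,  b(15) = 15,  b(16) = 18,  b(17) = 0,  b(18) = 12,  b(19) = 12,  b(20) = 6,  b(21) = 0,  b(22) = 18,  b(23) = 18,  b(24) = 9,  b(25) = 0,  b(26) = 6,  b(27) = 6.
Since (b(26), b(27)) = (b(2), b(3)) = (6, 6) (two consecutive terms determine the rest), the sequence is eventually periodic: after a pre-period of length 1 it cycles with period 24.
For j ≥ 2, b(j) depends only on (j - 2) mod 24. (597 - 2) mod 24 = 19, so b(597) = b(21) = 0.

0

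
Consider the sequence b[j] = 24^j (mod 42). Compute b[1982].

30

We have b[1] = 24; b[2] = 30; b[3] = 6; b[4] = 18; b[5] = 12; b[6] = 36; b[7] = 24.
The sequence repeats with period 6.
(1982 - 1) mod 6 = 1, so b[1982] = b[2] = 30.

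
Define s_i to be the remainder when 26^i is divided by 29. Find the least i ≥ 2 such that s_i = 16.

12

Computing terms: s_1 = 26, s_2 = 9, s_3 = 2, s_4 = 23, s_5 = 18, s_6 = 4, s_7 = 17, s_8 = 7, s_9 = 8, s_{10} = 5, s_{11} = 14, s_{12} = 16, s_{13} = 10, s_{14} = 28, s_{15} = 3, s_{16} = 20, s_{17} = 27, s_{18} = 6, s_{19} = 11, s_{20} = 25, s_{21} = 12, s_{22} = 22, s_{23} = 21, s_{24} = 24, s_{25} = 15, s_{26} = 13, s_{27} = 19, s_{28} = 1, s_{29} = 26.
The sequence repeats with period 28.
The value 16 first appears (with i ≥ 2) at s_{12}.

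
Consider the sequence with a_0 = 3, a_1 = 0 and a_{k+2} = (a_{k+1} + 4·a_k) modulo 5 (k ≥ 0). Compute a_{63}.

Computing terms: a_0 = 3, a_1 = 0, a_2 = 2, a_3 = 2, a_4 = 0, a_5 = 3, a_6 = 3, a_7 = 0.
The sequence repeats with period 6.
So a_{63} = a_{0 + ((63-0) mod 6)} = a_3 = 2.

2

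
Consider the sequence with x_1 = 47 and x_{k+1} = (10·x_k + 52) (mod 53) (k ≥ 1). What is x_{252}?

We have x_1 = 47, x_2 = 45, x_3 = 25, x_4 = 37, x_5 = 51, x_6 = 32, x_7 = 1, x_8 = 9, x_9 = 36, x_{10} = 41, x_{11} = 38, x_{12} = 8, x_{13} = 26, x_{14} = 47.
The sequence repeats with period 13.
So x_{252} = x_{1 + ((252-1) mod 13)} = x_5 = 51.

51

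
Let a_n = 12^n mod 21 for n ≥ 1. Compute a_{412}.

Computing terms: a_1 = 12, a_2 = 18, a_3 = 6, a_4 = 9, a_5 = 3, a_6 = 15, a_7 = 12.
Since a_7 = a_1 = 12, the sequence is periodic with period 6.
So a_{412} = a_{1 + ((412-1) mod 6)} = a_4 = 9.

9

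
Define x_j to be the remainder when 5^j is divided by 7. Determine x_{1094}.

4

x_1 = 5,  x_2 = 4,  x_3 = 6,  x_4 = 2,  x_5 = 3,  x_6 = 1,  x_7 = 5.
The sequence repeats with period 6.
(1094 - 1) mod 6 = 1, so x_{1094} = x_2 = 4.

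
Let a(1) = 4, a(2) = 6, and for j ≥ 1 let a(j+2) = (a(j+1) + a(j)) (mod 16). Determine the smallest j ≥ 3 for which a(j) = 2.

Computing terms: a(1) = 4, a(2) = 6, a(3) = 10, a(4) = 0, a(5) = 10, a(6) = 10, a(7) = 4, a(8) = 14, a(9) = 2, a(10) = 0, a(11) = 2, a(12) = 2, a(13) = 4, a(14) = 6.
Since (a(13), a(14)) = (a(1), a(2)) = (4, 6) (two consecutive terms determine the rest), the sequence is periodic with period 12.
The value 2 first appears (with j ≥ 3) at a(9).

9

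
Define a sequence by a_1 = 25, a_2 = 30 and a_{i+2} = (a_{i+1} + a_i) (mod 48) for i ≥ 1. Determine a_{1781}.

44

Listing terms: a_1 = 25,  a_2 = 30,  a_3 = 7,  a_4 = 37,  a_5 = 44,  a_6 = 33,  a_7 = 29,  a_8 = 14,  a_9 = 43,  a_{10} = 9,  a_{11} = 4,  a_{12} = 13,  a_{13} = 17,  a_{14} = 30,  a_{15} = 47,  a_{16} = 29,  a_{17} = 28,  a_{18} = 9,  a_{19} = 37,  a_{20} = 46,  a_{21} = 35,  a_{22} = 33,  a_{23} = 20,  a_{24} = 5,  a_{25} = 25,  a_{26} = 30.
The sequence repeats with period 24.
(1781 - 1) mod 24 = 4, so a_{1781} = a_5 = 44.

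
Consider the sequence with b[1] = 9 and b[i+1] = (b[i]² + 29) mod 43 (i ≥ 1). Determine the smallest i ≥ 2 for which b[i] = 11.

5

We have b[1] = 9,  b[2] = 24,  b[3] = 3,  b[4] = 38,  b[5] = 11,  b[6] = 21,  b[7] = 40,  b[8] = 38.
Since b[8] = b[4] = 38, the sequence is eventually periodic: after a pre-period of length 3 it cycles with period 4.
The value 11 first appears (with i ≥ 2) at b[5].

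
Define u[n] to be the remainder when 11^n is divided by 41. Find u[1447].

u[1] = 11,  u[2] = 39,  u[3] = 19,  u[4] = 4,  u[5] = 3,  u[6] = 33,  u[7] = 35,  u[8] = 16,  u[9] = 12,  u[10] = 9,  u[11] = 17,  u[12] = 23,  u[13] = 7,  u[14] = 36,  u[15] = 27,  u[16] = 10,  u[17] = 28,  u[18] = 21,  u[19] = 26,  u[20] = 40,  u[21] = 30,  u[22] = 2,  u[23] = 22,  u[24] = 37,  u[25] = 38,  u[26] = 8,  u[27] = 6,  u[28] = 25,  u[29] = 29,  u[30] = 32,  u[31] = 24,  u[32] = 18,  u[33] = 34,  u[34] = 5,  u[35] = 14,  u[36] = 31,  u[37] = 13,  u[38] = 20,  u[39] = 15,  u[40] = 1,  u[41] = 11.
The sequence repeats with period 40.
So u[1447] = u[1 + ((1447-1) mod 40)] = u[7] = 35.

35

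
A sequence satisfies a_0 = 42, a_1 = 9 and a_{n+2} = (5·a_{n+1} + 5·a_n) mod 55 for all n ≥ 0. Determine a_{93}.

We have a_0 = 42,  a_1 = 9,  a_2 = 35,  a_3 = 0,  a_4 = 10,  a_5 = 50,  a_6 = 25,  a_7 = 45,  a_8 = 20,  a_9 = 50,  a_{10} = 20,  a_{11} = 20,  a_{12} = 35,  a_{13} = 0.
Since (a_{12}, a_{13}) = (a_2, a_3) = (35, 0) (two consecutive terms determine the rest), the sequence is eventually periodic: after a pre-period of length 2 it cycles with period 10.
For n ≥ 2, a_n depends only on (n - 2) mod 10. (93 - 2) mod 10 = 1, so a_{93} = a_3 = 0.

0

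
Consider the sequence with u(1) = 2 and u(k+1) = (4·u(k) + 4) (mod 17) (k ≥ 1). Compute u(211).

1

Computing terms: u(1) = 2; u(2) = 12; u(3) = 1; u(4) = 8; u(5) = 2.
Since u(5) = u(1) = 2, the sequence is periodic with period 4.
So u(211) = u(1 + ((211-1) mod 4)) = u(3) = 1.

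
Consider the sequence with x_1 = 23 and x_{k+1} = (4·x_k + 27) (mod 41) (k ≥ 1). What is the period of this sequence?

Listing terms: x_1 = 23, x_2 = 37, x_3 = 11, x_4 = 30, x_5 = 24, x_6 = 0, x_7 = 27, x_8 = 12, x_9 = 34, x_{10} = 40, x_{11} = 23.
The sequence repeats with period 10.

10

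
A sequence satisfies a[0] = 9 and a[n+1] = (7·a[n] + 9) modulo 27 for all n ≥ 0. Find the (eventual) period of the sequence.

3

Listing terms: a[0] = 9, a[1] = 18, a[2] = 0, a[3] = 9.
Since a[3] = a[0] = 9, the sequence is periodic with period 3.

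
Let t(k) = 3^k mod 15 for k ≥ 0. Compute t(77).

We have t(0) = 1; t(1) = 3; t(2) = 9; t(3) = 12; t(4) = 6; t(5) = 3.
Since t(5) = t(1) = 3, the sequence is eventually periodic: after a pre-period of length 1 it cycles with period 4.
For k ≥ 1, t(k) depends only on (k - 1) mod 4. (77 - 1) mod 4 = 0, so t(77) = t(1) = 3.

3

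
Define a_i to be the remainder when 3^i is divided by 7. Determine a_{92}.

2

Computing terms: a_0 = 1; a_1 = 3; a_2 = 2; a_3 = 6; a_4 = 4; a_5 = 5; a_6 = 1.
The sequence repeats with period 6.
So a_{92} = a_{0 + ((92-0) mod 6)} = a_2 = 2.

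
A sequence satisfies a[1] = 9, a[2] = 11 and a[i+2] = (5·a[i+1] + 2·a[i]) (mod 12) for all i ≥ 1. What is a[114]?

a[1] = 9,  a[2] = 11,  a[3] = 1,  a[4] = 3,  a[5] = 5,  a[6] = 7,  a[7] = 9,  a[8] = 11.
The sequence repeats with period 6.
(114 - 1) mod 6 = 5, so a[114] = a[6] = 7.

7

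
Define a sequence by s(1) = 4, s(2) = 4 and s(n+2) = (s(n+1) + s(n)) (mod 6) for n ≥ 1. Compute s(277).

2

We have s(1) = 4,  s(2) = 4,  s(3) = 2,  s(4) = 0,  s(5) = 2,  s(6) = 2,  s(7) = 4,  s(8) = 0,  s(9) = 4,  s(10) = 4.
Since (s(9), s(10)) = (s(1), s(2)) = (4, 4) (two consecutive terms determine the rest), the sequence is periodic with period 8.
(277 - 1) mod 8 = 4, so s(277) = s(5) = 2.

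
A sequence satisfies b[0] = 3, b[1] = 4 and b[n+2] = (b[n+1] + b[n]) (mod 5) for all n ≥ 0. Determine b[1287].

1

b[0] = 3, b[1] = 4, b[2] = 2, b[3] = 1, b[4] = 3, b[5] = 4.
Since (b[4], b[5]) = (b[0], b[1]) = (3, 4) (two consecutive terms determine the rest), the sequence is periodic with period 4.
So b[1287] = b[0 + ((1287-0) mod 4)] = b[3] = 1.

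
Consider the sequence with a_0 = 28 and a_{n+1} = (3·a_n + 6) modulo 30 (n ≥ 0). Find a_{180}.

a_0 = 28; a_1 = 0; a_2 = 6; a_3 = 24; a_4 = 18; a_5 = 0.
Since a_5 = a_1 = 0, the sequence is eventually periodic: after a pre-period of length 1 it cycles with period 4.
For n ≥ 1, a_n depends only on (n - 1) mod 4. (180 - 1) mod 4 = 3, so a_{180} = a_4 = 18.

18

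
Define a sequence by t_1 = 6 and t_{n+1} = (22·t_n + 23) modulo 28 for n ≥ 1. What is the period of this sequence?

t_1 = 6, t_2 = 15, t_3 = 17, t_4 = 5, t_5 = 21, t_6 = 9, t_7 = 25, t_8 = 13, t_9 = 1, t_{10} = 17.
Since t_{10} = t_3 = 17, the sequence is eventually periodic: after a pre-period of length 2 it cycles with period 7.

7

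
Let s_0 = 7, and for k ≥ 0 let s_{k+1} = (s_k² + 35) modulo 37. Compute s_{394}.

31

Computing terms: s_0 = 7, s_1 = 10, s_2 = 24, s_3 = 19, s_4 = 26, s_5 = 8, s_6 = 25, s_7 = 31, s_8 = 34, s_9 = 7.
Since s_9 = s_0 = 7, the sequence is periodic with period 9.
So s_{394} = s_{0 + ((394-0) mod 9)} = s_7 = 31.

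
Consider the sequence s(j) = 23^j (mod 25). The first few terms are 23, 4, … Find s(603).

We have s(1) = 23, s(2) = 4, s(3) = 17, s(4) = 16, s(5) = 18, s(6) = 14, s(7) = 22, s(8) = 6, s(9) = 13, s(10) = 24, s(11) = 2, s(12) = 21, s(13) = 8, s(14) = 9, s(15) = 7, s(16) = 11, s(17) = 3, s(18) = 19, s(19) = 12, s(20) = 1, s(21) = 23.
The sequence repeats with period 20.
So s(603) = s(1 + ((603-1) mod 20)) = s(3) = 17.

17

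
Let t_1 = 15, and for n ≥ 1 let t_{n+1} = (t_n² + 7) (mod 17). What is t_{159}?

8

Listing terms: t_1 = 15; t_2 = 11; t_3 = 9; t_4 = 3; t_5 = 16; t_6 = 8; t_7 = 3.
Since t_7 = t_4 = 3, the sequence is eventually periodic: after a pre-period of length 3 it cycles with period 3.
For n ≥ 4, t_n depends only on (n - 4) mod 3. (159 - 4) mod 3 = 2, so t_{159} = t_6 = 8.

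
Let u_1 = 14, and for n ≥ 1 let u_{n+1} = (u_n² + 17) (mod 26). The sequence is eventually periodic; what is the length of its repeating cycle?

We have u_1 = 14,  u_2 = 5,  u_3 = 16,  u_4 = 13,  u_5 = 4,  u_6 = 7,  u_7 = 14.
The sequence repeats with period 6.

6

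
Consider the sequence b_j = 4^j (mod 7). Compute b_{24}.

b_1 = 4, b_2 = 2, b_3 = 1, b_4 = 4.
The sequence repeats with period 3.
(24 - 1) mod 3 = 2, so b_{24} = b_3 = 1.

1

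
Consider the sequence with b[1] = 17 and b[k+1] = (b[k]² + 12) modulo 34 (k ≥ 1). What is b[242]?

b[1] = 17,  b[2] = 29,  b[3] = 3,  b[4] = 21,  b[5] = 11,  b[6] = 31,  b[7] = 21.
Since b[7] = b[4] = 21, the sequence is eventually periodic: after a pre-period of length 3 it cycles with period 3.
For k ≥ 4, b[k] depends only on (k - 4) mod 3. (242 - 4) mod 3 = 1, so b[242] = b[5] = 11.

11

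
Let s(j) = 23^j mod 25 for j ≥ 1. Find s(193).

8

s(1) = 23,  s(2) = 4,  s(3) = 17,  s(4) = 16,  s(5) = 18,  s(6) = 14,  s(7) = 22,  s(8) = 6,  s(9) = 13,  s(10) = 24,  s(11) = 2,  s(12) = 21,  s(13) = 8,  s(14) = 9,  s(15) = 7,  s(16) = 11,  s(17) = 3,  s(18) = 19,  s(19) = 12,  s(20) = 1,  s(21) = 23.
The sequence repeats with period 20.
So s(193) = s(1 + ((193-1) mod 20)) = s(13) = 8.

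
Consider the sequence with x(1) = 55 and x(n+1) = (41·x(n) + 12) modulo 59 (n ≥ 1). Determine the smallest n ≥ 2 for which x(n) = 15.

Listing terms: x(1) = 55, x(2) = 25, x(3) = 34, x(4) = 49, x(5) = 15, x(6) = 37, x(7) = 54, x(8) = 43, x(9) = 5, x(10) = 40, x(11) = 0, x(12) = 12, x(13) = 32, x(14) = 26, x(15) = 16, x(16) = 19, x(17) = 24, x(18) = 52, x(19) = 20, x(20) = 6, x(21) = 22, x(22) = 29, x(23) = 21, x(24) = 47, x(25) = 51, x(26) = 38, x(27) = 36, x(28) = 13, x(29) = 14, x(30) = 55.
Since x(30) = x(1) = 55, the sequence is periodic with period 29.
The value 15 first appears (with n ≥ 2) at x(5).

5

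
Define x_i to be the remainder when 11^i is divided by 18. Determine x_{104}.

13

We have x_0 = 1,  x_1 = 11,  x_2 = 13,  x_3 = 17,  x_4 = 7,  x_5 = 5,  x_6 = 1.
The sequence repeats with period 6.
So x_{104} = x_{0 + ((104-0) mod 6)} = x_2 = 13.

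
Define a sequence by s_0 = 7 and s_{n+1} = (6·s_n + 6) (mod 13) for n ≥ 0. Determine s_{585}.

s_0 = 7, s_1 = 9, s_2 = 8, s_3 = 2, s_4 = 5, s_5 = 10, s_6 = 1, s_7 = 12, s_8 = 0, s_9 = 6, s_{10} = 3, s_{11} = 11, s_{12} = 7.
The sequence repeats with period 12.
(585 - 0) mod 12 = 9, so s_{585} = s_9 = 6.

6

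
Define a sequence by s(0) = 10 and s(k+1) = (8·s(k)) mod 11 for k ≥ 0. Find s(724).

7

We have s(0) = 10,  s(1) = 3,  s(2) = 2,  s(3) = 5,  s(4) = 7,  s(5) = 1,  s(6) = 8,  s(7) = 9,  s(8) = 6,  s(9) = 4,  s(10) = 10.
Since s(10) = s(0) = 10, the sequence is periodic with period 10.
(724 - 0) mod 10 = 4, so s(724) = s(4) = 7.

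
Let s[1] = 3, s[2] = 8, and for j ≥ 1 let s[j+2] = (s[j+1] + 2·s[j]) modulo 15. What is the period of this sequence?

12

We have s[1] = 3; s[2] = 8; s[3] = 14; s[4] = 0; s[5] = 13; s[6] = 13; s[7] = 9; s[8] = 5; s[9] = 8; s[10] = 3; s[11] = 4; s[12] = 10; s[13] = 3; s[14] = 8.
The sequence repeats with period 12.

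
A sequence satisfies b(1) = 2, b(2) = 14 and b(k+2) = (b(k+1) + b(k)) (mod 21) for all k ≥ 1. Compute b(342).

We have b(1) = 2, b(2) = 14, b(3) = 16, b(4) = 9, b(5) = 4, b(6) = 13, b(7) = 17, b(8) = 9, b(9) = 5, b(10) = 14, b(11) = 19, b(12) = 12, b(13) = 10, b(14) = 1, b(15) = 11, b(16) = 12, b(17) = 2, b(18) = 14.
Since (b(17), b(18)) = (b(1), b(2)) = (2, 14) (two consecutive terms determine the rest), the sequence is periodic with period 16.
(342 - 1) mod 16 = 5, so b(342) = b(6) = 13.

13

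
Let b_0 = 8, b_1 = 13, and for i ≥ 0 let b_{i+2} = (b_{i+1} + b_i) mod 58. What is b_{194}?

Computing terms: b_0 = 8,  b_1 = 13,  b_2 = 21,  b_3 = 34,  b_4 = 55,  b_5 = 31,  b_6 = 28,  b_7 = 1,  b_8 = 29,  b_9 = 30,  b_{10} = 1,  b_{11} = 31,  b_{12} = 32,  b_{13} = 5,  b_{14} = 37,  b_{15} = 42,  b_{16} = 21,  b_{17} = 5,  b_{18} = 26,  b_{19} = 31,  b_{20} = 57,  b_{21} = 30,  b_{22} = 29,  b_{23} = 1,  b_{24} = 30,  b_{25} = 31,  b_{26} = 3,  b_{27} = 34,  b_{28} = 37,  b_{29} = 13,  b_{30} = 50,  b_{31} = 5,  b_{32} = 55,  b_{33} = 2,  b_{34} = 57,  b_{35} = 1,  b_{36} = 0,  b_{37} = 1,  b_{38} = 1,  b_{39} = 2,  b_{40} = 3,  b_{41} = 5,  b_{42} = 8,  b_{43} = 13.
The sequence repeats with period 42.
(194 - 0) mod 42 = 26, so b_{194} = b_{26} = 3.

3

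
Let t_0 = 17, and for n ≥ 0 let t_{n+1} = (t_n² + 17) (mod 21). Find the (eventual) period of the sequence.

6

Computing terms: t_0 = 17; t_1 = 12; t_2 = 14; t_3 = 3; t_4 = 5; t_5 = 0; t_6 = 17.
Since t_6 = t_0 = 17, the sequence is periodic with period 6.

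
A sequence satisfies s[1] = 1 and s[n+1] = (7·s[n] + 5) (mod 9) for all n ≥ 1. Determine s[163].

Computing terms: s[1] = 1; s[2] = 3; s[3] = 8; s[4] = 7; s[5] = 0; s[6] = 5; s[7] = 4; s[8] = 6; s[9] = 2; s[10] = 1.
The sequence repeats with period 9.
(163 - 1) mod 9 = 0, so s[163] = s[1] = 1.

1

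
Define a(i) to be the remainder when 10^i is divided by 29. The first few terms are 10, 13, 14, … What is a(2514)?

Listing terms: a(1) = 10,  a(2) = 13,  a(3) = 14,  a(4) = 24,  a(5) = 8,  a(6) = 22,  a(7) = 17,  a(8) = 25,  a(9) = 18,  a(10) = 6,  a(11) = 2,  a(12) = 20,  a(13) = 26,  a(14) = 28,  a(15) = 19,  a(16) = 16,  a(17) = 15,  a(18) = 5,  a(19) = 21,  a(20) = 7,  a(21) = 12,  a(22) = 4,  a(23) = 11,  a(24) = 23,  a(25) = 27,  a(26) = 9,  a(27) = 3,  a(28) = 1,  a(29) = 10.
The sequence repeats with period 28.
(2514 - 1) mod 28 = 21, so a(2514) = a(22) = 4.

4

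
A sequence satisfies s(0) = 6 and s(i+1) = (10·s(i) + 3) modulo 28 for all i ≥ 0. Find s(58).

Computing terms: s(0) = 6, s(1) = 7, s(2) = 17, s(3) = 5, s(4) = 25, s(5) = 1, s(6) = 13, s(7) = 21, s(8) = 17.
Since s(8) = s(2) = 17, the sequence is eventually periodic: after a pre-period of length 2 it cycles with period 6.
For i ≥ 2, s(i) depends only on (i - 2) mod 6. (58 - 2) mod 6 = 2, so s(58) = s(4) = 25.

25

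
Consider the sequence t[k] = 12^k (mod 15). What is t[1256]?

Listing terms: t[0] = 1,  t[1] = 12,  t[2] = 9,  t[3] = 3,  t[4] = 6,  t[5] = 12.
Since t[5] = t[1] = 12, the sequence is eventually periodic: after a pre-period of length 1 it cycles with period 4.
For k ≥ 1, t[k] depends only on (k - 1) mod 4. (1256 - 1) mod 4 = 3, so t[1256] = t[4] = 6.

6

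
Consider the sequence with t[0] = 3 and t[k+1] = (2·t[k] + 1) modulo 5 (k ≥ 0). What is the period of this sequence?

t[0] = 3, t[1] = 2, t[2] = 0, t[3] = 1, t[4] = 3.
The sequence repeats with period 4.

4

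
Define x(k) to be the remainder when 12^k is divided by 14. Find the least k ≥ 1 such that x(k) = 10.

x(0) = 1,  x(1) = 12,  x(2) = 4,  x(3) = 6,  x(4) = 2,  x(5) = 10,  x(6) = 8,  x(7) = 12.
Since x(7) = x(1) = 12, the sequence is eventually periodic: after a pre-period of length 1 it cycles with period 6.
The value 10 first appears (with k ≥ 1) at x(5).

5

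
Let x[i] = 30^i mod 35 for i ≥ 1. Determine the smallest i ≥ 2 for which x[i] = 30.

Computing terms: x[1] = 30, x[2] = 25, x[3] = 15, x[4] = 30.
The sequence repeats with period 3.
The value 30 next appears (with i ≥ 2) at x[4].

4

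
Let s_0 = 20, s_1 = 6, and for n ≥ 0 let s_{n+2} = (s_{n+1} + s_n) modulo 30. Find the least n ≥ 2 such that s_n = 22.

Listing terms: s_0 = 20, s_1 = 6, s_2 = 26, s_3 = 2, s_4 = 28, s_5 = 0, s_6 = 28, s_7 = 28, s_8 = 26, s_9 = 24, s_{10} = 20, s_{11} = 14, s_{12} = 4, s_{13} = 18, s_{14} = 22, s_{15} = 10, s_{16} = 2, s_{17} = 12, s_{18} = 14, s_{19} = 26, s_{20} = 10, s_{21} = 6, s_{22} = 16, s_{23} = 22, s_{24} = 8, s_{25} = 0, s_{26} = 8, s_{27} = 8, s_{28} = 16, s_{29} = 24, s_{30} = 10, s_{31} = 4, s_{32} = 14, s_{33} = 18, s_{34} = 2, s_{35} = 20, s_{36} = 22, s_{37} = 12, s_{38} = 4, s_{39} = 16, s_{40} = 20, s_{41} = 6.
The sequence repeats with period 40.
The value 22 first appears (with n ≥ 2) at s_{14}.

14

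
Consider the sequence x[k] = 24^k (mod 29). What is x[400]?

24

We have x[1] = 24, x[2] = 25, x[3] = 20, x[4] = 16, x[5] = 7, x[6] = 23, x[7] = 1, x[8] = 24.
The sequence repeats with period 7.
So x[400] = x[1 + ((400-1) mod 7)] = x[1] = 24.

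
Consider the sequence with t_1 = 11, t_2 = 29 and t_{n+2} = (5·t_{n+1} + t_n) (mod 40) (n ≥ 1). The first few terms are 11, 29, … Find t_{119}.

Computing terms: t_1 = 11, t_2 = 29, t_3 = 36, t_4 = 9, t_5 = 1, t_6 = 14, t_7 = 31, t_8 = 9, t_9 = 36, t_{10} = 29, t_{11} = 21, t_{12} = 14, t_{13} = 11, t_{14} = 29.
Since (t_{13}, t_{14}) = (t_1, t_2) = (11, 29) (two consecutive terms determine the rest), the sequence is periodic with period 12.
(119 - 1) mod 12 = 10, so t_{119} = t_{11} = 21.

21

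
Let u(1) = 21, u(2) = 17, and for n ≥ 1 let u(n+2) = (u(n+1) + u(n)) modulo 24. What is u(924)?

4

Computing terms: u(1) = 21, u(2) = 17, u(3) = 14, u(4) = 7, u(5) = 21, u(6) = 4, u(7) = 1, u(8) = 5, u(9) = 6, u(10) = 11, u(11) = 17, u(12) = 4, u(13) = 21, u(14) = 1, u(15) = 22, u(16) = 23, u(17) = 21, u(18) = 20, u(19) = 17, u(20) = 13, u(21) = 6, u(22) = 19, u(23) = 1, u(24) = 20, u(25) = 21, u(26) = 17.
Since (u(25), u(26)) = (u(1), u(2)) = (21, 17) (two consecutive terms determine the rest), the sequence is periodic with period 24.
So u(924) = u(1 + ((924-1) mod 24)) = u(12) = 4.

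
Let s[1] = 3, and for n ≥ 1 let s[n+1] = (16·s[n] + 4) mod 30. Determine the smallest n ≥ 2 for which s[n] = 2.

12

Computing terms: s[1] = 3, s[2] = 22, s[3] = 26, s[4] = 0, s[5] = 4, s[6] = 8, s[7] = 12, s[8] = 16, s[9] = 20, s[10] = 24, s[11] = 28, s[12] = 2, s[13] = 6, s[14] = 10, s[15] = 14, s[16] = 18, s[17] = 22.
Since s[17] = s[2] = 22, the sequence is eventually periodic: after a pre-period of length 1 it cycles with period 15.
The value 2 first appears (with n ≥ 2) at s[12].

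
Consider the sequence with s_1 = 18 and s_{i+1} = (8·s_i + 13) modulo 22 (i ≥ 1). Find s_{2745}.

21

s_1 = 18; s_2 = 3; s_3 = 15; s_4 = 1; s_5 = 21; s_6 = 5; s_7 = 9; s_8 = 19; s_9 = 11; s_{10} = 13; s_{11} = 7; s_{12} = 3.
Since s_{12} = s_2 = 3, the sequence is eventually periodic: after a pre-period of length 1 it cycles with period 10.
For i ≥ 2, s_i depends only on (i - 2) mod 10. (2745 - 2) mod 10 = 3, so s_{2745} = s_5 = 21.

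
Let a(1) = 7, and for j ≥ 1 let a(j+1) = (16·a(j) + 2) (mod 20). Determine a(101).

Listing terms: a(1) = 7, a(2) = 14, a(3) = 6, a(4) = 18, a(5) = 10, a(6) = 2, a(7) = 14.
Since a(7) = a(2) = 14, the sequence is eventually periodic: after a pre-period of length 1 it cycles with period 5.
For j ≥ 2, a(j) depends only on (j - 2) mod 5. (101 - 2) mod 5 = 4, so a(101) = a(6) = 2.

2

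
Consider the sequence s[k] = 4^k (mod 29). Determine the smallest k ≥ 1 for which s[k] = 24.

4

Listing terms: s[0] = 1,  s[1] = 4,  s[2] = 16,  s[3] = 6,  s[4] = 24,  s[5] = 9,  s[6] = 7,  s[7] = 28,  s[8] = 25,  s[9] = 13,  s[10] = 23,  s[11] = 5,  s[12] = 20,  s[13] = 22,  s[14] = 1.
The sequence repeats with period 14.
The value 24 first appears (with k ≥ 1) at s[4].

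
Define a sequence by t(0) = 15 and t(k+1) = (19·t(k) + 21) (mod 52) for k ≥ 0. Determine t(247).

34

We have t(0) = 15, t(1) = 46, t(2) = 11, t(3) = 22, t(4) = 23, t(5) = 42, t(6) = 39, t(7) = 34, t(8) = 43, t(9) = 6, t(10) = 31, t(11) = 38, t(12) = 15.
The sequence repeats with period 12.
So t(247) = t(0 + ((247-0) mod 12)) = t(7) = 34.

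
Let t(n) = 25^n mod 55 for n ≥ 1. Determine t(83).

5

Computing terms: t(1) = 25, t(2) = 20, t(3) = 5, t(4) = 15, t(5) = 45, t(6) = 25.
The sequence repeats with period 5.
(83 - 1) mod 5 = 2, so t(83) = t(3) = 5.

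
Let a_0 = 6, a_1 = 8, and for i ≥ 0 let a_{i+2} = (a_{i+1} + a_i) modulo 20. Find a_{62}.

a_0 = 6; a_1 = 8; a_2 = 14; a_3 = 2; a_4 = 16; a_5 = 18; a_6 = 14; a_7 = 12; a_8 = 6; a_9 = 18; a_{10} = 4; a_{11} = 2; a_{12} = 6; a_{13} = 8.
Since (a_{12}, a_{13}) = (a_0, a_1) = (6, 8) (two consecutive terms determine the rest), the sequence is periodic with period 12.
So a_{62} = a_{0 + ((62-0) mod 12)} = a_2 = 14.

14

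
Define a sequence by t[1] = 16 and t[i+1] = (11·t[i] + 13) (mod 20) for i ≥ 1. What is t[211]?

16

t[1] = 16; t[2] = 9; t[3] = 12; t[4] = 5; t[5] = 8; t[6] = 1; t[7] = 4; t[8] = 17; t[9] = 0; t[10] = 13; t[11] = 16.
The sequence repeats with period 10.
So t[211] = t[1 + ((211-1) mod 10)] = t[1] = 16.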